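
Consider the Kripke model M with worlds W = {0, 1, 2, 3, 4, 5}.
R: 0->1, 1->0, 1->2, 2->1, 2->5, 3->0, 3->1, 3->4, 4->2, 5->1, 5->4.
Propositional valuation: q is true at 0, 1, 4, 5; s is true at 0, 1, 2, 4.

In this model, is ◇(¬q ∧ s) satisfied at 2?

No

At 2: ◇(¬q ∧ s) requires ¬q ∧ s at some successor in {1, 5}.
  At 1: ¬q ∧ s is false.
  At 5: ¬q ∧ s is false.
So ◇(¬q ∧ s) is false at 2.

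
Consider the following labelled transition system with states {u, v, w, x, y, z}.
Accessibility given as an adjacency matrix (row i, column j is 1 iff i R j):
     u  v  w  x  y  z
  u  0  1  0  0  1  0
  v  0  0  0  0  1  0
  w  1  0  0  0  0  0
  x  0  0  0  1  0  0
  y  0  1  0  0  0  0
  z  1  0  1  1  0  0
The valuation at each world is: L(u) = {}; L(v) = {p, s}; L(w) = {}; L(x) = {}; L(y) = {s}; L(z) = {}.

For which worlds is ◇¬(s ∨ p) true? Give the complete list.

Let φ = ◇¬(s ∨ p). Evaluate φ at each world:
  u (successors {v, y}): φ is false.
  v (successors {y}): φ is false.
  w (successors {u}): φ is true.
  x (successors {x}): φ is true.
  y (successors {v}): φ is false.
  z (successors {u, w, x}): φ is true.
For instance, at u:
  At u: ◇¬(s ∨ p) requires ¬(s ∨ p) at some successor in {v, y}.
    At v: ¬(s ∨ p) is false.
    At y: ¬(s ∨ p) is false.
  So ◇¬(s ∨ p) is false at u.
Satisfying worlds: {w, x, z}

w, x, z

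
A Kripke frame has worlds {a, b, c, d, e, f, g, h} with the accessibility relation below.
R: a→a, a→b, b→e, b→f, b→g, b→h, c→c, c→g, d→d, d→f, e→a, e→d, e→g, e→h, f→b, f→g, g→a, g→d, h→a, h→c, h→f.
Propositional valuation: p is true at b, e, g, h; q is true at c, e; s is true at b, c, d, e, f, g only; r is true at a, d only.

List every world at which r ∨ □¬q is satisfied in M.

Let φ = r ∨ □¬q. Evaluate φ at each world:
  a (successors {a, b}): φ is true.
  b (successors {e, f, g, h}): φ is false.
  c (successors {c, g}): φ is false.
  d (successors {d, f}): φ is true.
  e (successors {a, d, g, h}): φ is true.
  f (successors {b, g}): φ is true.
  g (successors {a, d}): φ is true.
  h (successors {a, c, f}): φ is false.
For instance, at a:
  At a: r is true, □¬q is true, so r ∨ □¬q is true.
    At a: □¬q requires ¬q at every successor {a, b}.
      At a: ¬q is true.
      At b: ¬q is true.
    So □¬q is true at a.
Satisfying worlds: {a, d, e, f, g}

a, d, e, f, g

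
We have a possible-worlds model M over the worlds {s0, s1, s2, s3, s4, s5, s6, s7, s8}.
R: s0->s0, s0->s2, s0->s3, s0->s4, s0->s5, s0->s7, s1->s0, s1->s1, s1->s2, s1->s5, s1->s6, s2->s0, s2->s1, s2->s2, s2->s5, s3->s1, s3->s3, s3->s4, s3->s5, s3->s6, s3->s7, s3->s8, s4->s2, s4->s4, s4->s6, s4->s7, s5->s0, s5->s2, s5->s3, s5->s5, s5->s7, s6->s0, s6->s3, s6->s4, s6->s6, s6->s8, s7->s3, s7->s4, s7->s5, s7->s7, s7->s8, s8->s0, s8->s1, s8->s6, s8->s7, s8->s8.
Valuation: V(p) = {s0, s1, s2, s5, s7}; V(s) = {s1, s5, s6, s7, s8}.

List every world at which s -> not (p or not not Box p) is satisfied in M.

s0, s2, s3, s4, s6, s8

Let φ = s -> not (p or not not Box p). Evaluate φ at each world:
  s0 (successors {s0, s2, s3, s4, s5, s7}): φ is true.
  s1 (successors {s0, s1, s2, s5, s6}): φ is false.
  s2 (successors {s0, s1, s2, s5}): φ is true.
  s3 (successors {s1, s3, s4, s5, s6, s7, s8}): φ is true.
  s4 (successors {s2, s4, s6, s7}): φ is true.
  s5 (successors {s0, s2, s3, s5, s7}): φ is false.
  s6 (successors {s0, s3, s4, s6, s8}): φ is true.
  s7 (successors {s3, s4, s5, s7, s8}): φ is false.
  s8 (successors {s0, s1, s6, s7, s8}): φ is true.
For instance, at s4:
  At s4: s is false, not (p or not not Box p) is true, so s -> not (p or not not Box p) is true.
    At s4: p or not not Box p is false, so not (p or not not Box p) is true.
      At s4: p is false, not not Box p is false, so p or not not Box p is false.
Satisfying worlds: {s0, s2, s3, s4, s6, s8}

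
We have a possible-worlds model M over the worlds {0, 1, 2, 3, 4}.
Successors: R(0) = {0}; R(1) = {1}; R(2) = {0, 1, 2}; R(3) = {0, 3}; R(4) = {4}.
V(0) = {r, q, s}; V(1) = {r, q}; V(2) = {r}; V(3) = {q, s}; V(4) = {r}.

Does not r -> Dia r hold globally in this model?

Let φ = not r -> Dia r. Evaluate φ at each world:
  0 (successors {0}): φ is true.
  1 (successors {1}): φ is true.
  2 (successors {0, 1, 2}): φ is true.
  3 (successors {0, 3}): φ is true.
  4 (successors {4}): φ is true.
For instance, at 0:
  At 0: not r is false, Dia r is true, so not r -> Dia r is true.
    At 0: Dia r requires r at some successor in {0}.
      r holds at 0, so Dia r is true at 0.

Yes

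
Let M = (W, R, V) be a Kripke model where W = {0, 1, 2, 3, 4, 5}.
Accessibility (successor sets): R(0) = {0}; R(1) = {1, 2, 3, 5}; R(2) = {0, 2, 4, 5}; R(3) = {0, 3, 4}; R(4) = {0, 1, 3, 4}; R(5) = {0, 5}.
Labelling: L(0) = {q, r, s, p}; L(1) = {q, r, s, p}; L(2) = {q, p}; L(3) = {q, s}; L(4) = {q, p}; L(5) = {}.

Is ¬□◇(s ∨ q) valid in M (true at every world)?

No

Recall that □ψ holds at a world iff ψ holds at every accessible world, and ◇ψ holds iff ψ holds at some accessible world.
Let φ = ¬□◇(s ∨ q). Evaluate φ at each world:
  0 (successors {0}): φ is false.
  1 (successors {1, 2, 3, 5}): φ is false.
  2 (successors {0, 2, 4, 5}): φ is false.
  3 (successors {0, 3, 4}): φ is false.
  4 (successors {0, 1, 3, 4}): φ is false.
  5 (successors {0, 5}): φ is false.
Detail at 0 (counterexample):
  At 0: □◇(s ∨ q) is true, so ¬□◇(s ∨ q) is false.
    At 0: □◇(s ∨ q) requires ◇(s ∨ q) at every successor {0}.
      At 0: ◇(s ∨ q) is true.
    So □◇(s ∨ q) is true at 0.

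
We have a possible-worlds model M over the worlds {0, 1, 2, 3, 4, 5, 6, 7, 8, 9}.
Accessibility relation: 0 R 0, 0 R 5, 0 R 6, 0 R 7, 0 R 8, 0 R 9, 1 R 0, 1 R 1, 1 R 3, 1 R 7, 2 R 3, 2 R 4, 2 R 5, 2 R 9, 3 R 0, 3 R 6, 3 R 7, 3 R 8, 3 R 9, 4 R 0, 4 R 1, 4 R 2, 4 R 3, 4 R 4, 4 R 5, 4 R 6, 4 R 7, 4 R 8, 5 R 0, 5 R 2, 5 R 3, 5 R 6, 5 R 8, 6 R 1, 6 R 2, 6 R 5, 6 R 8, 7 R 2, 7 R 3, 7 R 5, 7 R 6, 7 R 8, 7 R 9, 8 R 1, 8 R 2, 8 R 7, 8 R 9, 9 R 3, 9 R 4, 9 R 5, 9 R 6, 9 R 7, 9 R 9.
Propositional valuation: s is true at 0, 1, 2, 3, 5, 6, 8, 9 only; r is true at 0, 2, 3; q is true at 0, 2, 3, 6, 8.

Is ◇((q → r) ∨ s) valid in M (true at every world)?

Yes

Recall that ◇ψ holds at a world iff ψ holds at some accessible world.
Let φ = ◇((q → r) ∨ s). Evaluate φ at each world:
  0 (successors {0, 5, 6, 7, 8, 9}): φ is true.
  1 (successors {0, 1, 3, 7}): φ is true.
  2 (successors {3, 4, 5, 9}): φ is true.
  3 (successors {0, 6, 7, 8, 9}): φ is true.
  4 (successors {0, 1, 2, 3, 4, 5, 6, 7, 8}): φ is true.
  5 (successors {0, 2, 3, 6, 8}): φ is true.
  6 (successors {1, 2, 5, 8}): φ is true.
  7 (successors {2, 3, 5, 6, 8, 9}): φ is true.
  8 (successors {1, 2, 7, 9}): φ is true.
  9 (successors {3, 4, 5, 6, 7, 9}): φ is true.
For instance, at 4:
  At 4: ◇((q → r) ∨ s) requires (q → r) ∨ s at some successor in {0, 1, 2, 3, 4, 5, 6, 7, 8}.
    (q → r) ∨ s holds at 0, so ◇((q → r) ∨ s) is true at 4.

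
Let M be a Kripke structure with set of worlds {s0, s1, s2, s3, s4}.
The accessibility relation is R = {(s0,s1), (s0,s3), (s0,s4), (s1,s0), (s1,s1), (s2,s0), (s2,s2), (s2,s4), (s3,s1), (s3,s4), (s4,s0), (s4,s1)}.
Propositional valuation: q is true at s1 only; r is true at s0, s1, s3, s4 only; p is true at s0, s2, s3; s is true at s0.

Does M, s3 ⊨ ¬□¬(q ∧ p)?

At s3: □¬(q ∧ p) is true, so ¬□¬(q ∧ p) is false.
  At s3: □¬(q ∧ p) requires ¬(q ∧ p) at every successor {s1, s4}.
    At s1: ¬(q ∧ p) is true.
    At s4: ¬(q ∧ p) is true.
  So □¬(q ∧ p) is true at s3.

No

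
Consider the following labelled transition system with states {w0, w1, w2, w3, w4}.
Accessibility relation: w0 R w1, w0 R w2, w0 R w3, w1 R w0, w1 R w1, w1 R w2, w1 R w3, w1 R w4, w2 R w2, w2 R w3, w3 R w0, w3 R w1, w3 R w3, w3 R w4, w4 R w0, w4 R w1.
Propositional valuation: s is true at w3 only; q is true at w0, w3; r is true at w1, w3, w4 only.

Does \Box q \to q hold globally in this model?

Let φ = \Box q \to q. Evaluate φ at each world:
  w0 (successors {w1, w2, w3}): φ is true.
  w1 (successors {w0, w1, w2, w3, w4}): φ is true.
  w2 (successors {w2, w3}): φ is true.
  w3 (successors {w0, w1, w3, w4}): φ is true.
  w4 (successors {w0, w1}): φ is true.
For instance, at w4:
  At w4: \Box q is false, q is false, so \Box q \to q is true.
    At w4: \Box q requires q at every successor {w0, w1}.
      q fails at w1, so \Box q is false at w4.

Yes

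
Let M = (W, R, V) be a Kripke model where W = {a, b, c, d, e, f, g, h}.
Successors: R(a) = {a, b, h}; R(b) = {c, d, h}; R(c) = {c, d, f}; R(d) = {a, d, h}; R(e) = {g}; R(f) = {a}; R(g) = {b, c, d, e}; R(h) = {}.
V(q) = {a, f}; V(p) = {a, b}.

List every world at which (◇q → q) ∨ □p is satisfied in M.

Recall that □ψ holds at a world iff ψ holds at every accessible world, and ◇ψ holds iff ψ holds at some accessible world.
Let φ = (◇q → q) ∨ □p. Evaluate φ at each world:
  a (successors {a, b, h}): φ is true.
  b (successors {c, d, h}): φ is true.
  c (successors {c, d, f}): φ is false.
  d (successors {a, d, h}): φ is false.
  e (successors {g}): φ is true.
  f (successors {a}): φ is true.
  g (successors {b, c, d, e}): φ is true.
  h (successors ∅): φ is true.
For instance, at g:
  At g: ◇q → q is true, □p is false, so (◇q → q) ∨ □p is true.
    At g: ◇q is false, q is false, so ◇q → q is true.
      At g: ◇q requires q at some successor in {b, c, d, e}.
        At b: q is false.
        At c: q is false.
        At d: q is false.
        At e: q is false.
      So ◇q is false at g.
    At g: □p requires p at every successor {b, c, d, e}.
      p fails at c, so □p is false at g.
Satisfying worlds: {a, b, e, f, g, h}

a, b, e, f, g, h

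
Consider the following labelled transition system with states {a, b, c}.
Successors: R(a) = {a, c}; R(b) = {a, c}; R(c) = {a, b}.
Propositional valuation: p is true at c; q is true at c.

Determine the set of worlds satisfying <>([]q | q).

Recall that []ψ holds at a world iff ψ holds at every accessible world, and <>ψ holds iff ψ holds at some accessible world.
Let φ = <>([]q | q). Evaluate φ at each world:
  a (successors {a, c}): φ is true.
  b (successors {a, c}): φ is true.
  c (successors {a, b}): φ is false.
For instance, at a:
  At a: <>([]q | q) requires []q | q at some successor in {a, c}.
    []q | q holds at c, so <>([]q | q) is true at a.
      At c: []q is false, q is true, so []q | q is true.
Satisfying worlds: {a, b}

a, b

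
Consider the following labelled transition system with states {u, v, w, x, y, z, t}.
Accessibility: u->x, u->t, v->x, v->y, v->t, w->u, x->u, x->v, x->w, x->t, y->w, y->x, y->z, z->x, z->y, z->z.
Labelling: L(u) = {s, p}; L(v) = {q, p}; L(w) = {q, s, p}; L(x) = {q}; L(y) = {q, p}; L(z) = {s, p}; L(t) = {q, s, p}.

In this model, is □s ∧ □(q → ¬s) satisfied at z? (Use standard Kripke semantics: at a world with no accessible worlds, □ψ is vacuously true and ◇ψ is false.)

Recall that □ψ holds at a world iff ψ holds at every accessible world, and ◇ψ holds iff ψ holds at some accessible world.
At z: □s is false, □(q → ¬s) is true, so □s ∧ □(q → ¬s) is false.
  At z: □s requires s at every successor {x, y, z}.
    s fails at x, so □s is false at z.
  At z: □(q → ¬s) requires q → ¬s at every successor {x, y, z}.
    At x: q → ¬s is true.
    At y: q → ¬s is true.
    At z: q → ¬s is true.
  So □(q → ¬s) is true at z.

No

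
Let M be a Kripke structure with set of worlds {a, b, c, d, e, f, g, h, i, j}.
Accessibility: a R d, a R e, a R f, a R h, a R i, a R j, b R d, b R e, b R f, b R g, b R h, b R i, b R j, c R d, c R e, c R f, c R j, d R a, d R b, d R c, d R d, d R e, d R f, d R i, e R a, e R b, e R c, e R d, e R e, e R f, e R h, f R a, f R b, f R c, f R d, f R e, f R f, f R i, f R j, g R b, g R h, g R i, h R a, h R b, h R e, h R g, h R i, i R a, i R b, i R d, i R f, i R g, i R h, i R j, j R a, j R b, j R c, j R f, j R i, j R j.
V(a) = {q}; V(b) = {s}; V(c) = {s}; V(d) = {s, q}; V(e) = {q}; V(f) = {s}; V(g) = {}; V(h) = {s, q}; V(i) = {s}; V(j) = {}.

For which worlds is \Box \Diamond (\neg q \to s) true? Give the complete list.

a, b, c, d, e, f, g, h, i, j

Let φ = \Box \Diamond (\neg q \to s). Evaluate φ at each world:
  a (successors {d, e, f, h, i, j}): φ is true.
  b (successors {d, e, f, g, h, i, j}): φ is true.
  c (successors {d, e, f, j}): φ is true.
  d (successors {a, b, c, d, e, f, i}): φ is true.
  e (successors {a, b, c, d, e, f, h}): φ is true.
  f (successors {a, b, c, d, e, f, i, j}): φ is true.
  g (successors {b, h, i}): φ is true.
  h (successors {a, b, e, g, i}): φ is true.
  i (successors {a, b, d, f, g, h, j}): φ is true.
  j (successors {a, b, c, f, i, j}): φ is true.
For instance, at f:
  At f: \Box \Diamond (\neg q \to s) requires \Diamond (\neg q \to s) at every successor {a, b, c, d, e, f, i, j}.
    At a: \Diamond (\neg q \to s) is true.
    At b: \Diamond (\neg q \to s) is true.
    At c: \Diamond (\neg q \to s) is true.
    At d: \Diamond (\neg q \to s) is true.
    At e: \Diamond (\neg q \to s) is true.
    At f: \Diamond (\neg q \to s) is true.
    At i: \Diamond (\neg q \to s) is true.
    At j: \Diamond (\neg q \to s) is true.
  So \Box \Diamond (\neg q \to s) is true at f.
Satisfying worlds: {a, b, c, d, e, f, g, h, i, j}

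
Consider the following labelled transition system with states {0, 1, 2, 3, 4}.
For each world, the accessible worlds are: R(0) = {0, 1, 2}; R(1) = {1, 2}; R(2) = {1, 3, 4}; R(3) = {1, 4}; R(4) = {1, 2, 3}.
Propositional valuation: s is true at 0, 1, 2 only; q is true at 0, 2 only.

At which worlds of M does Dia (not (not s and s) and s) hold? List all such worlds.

Let φ = Dia (not (not s and s) and s). Evaluate φ at each world:
  0 (successors {0, 1, 2}): φ is true.
  1 (successors {1, 2}): φ is true.
  2 (successors {1, 3, 4}): φ is true.
  3 (successors {1, 4}): φ is true.
  4 (successors {1, 2, 3}): φ is true.
For instance, at 4:
  At 4: Dia (not (not s and s) and s) requires not (not s and s) and s at some successor in {1, 2, 3}.
    not (not s and s) and s holds at 1, so Dia (not (not s and s) and s) is true at 4.
Satisfying worlds: {0, 1, 2, 3, 4}

0, 1, 2, 3, 4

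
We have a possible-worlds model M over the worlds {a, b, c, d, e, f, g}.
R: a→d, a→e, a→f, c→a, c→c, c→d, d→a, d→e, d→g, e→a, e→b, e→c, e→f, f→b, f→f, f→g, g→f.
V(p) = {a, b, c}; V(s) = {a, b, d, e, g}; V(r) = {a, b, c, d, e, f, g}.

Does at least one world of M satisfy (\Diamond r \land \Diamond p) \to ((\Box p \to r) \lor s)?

Recall that \Box ψ holds at a world iff ψ holds at every accessible world, and \Diamond ψ holds iff ψ holds at some accessible world.
Let φ = (\Diamond r \land \Diamond p) \to ((\Box p \to r) \lor s). Evaluate φ at each world:
  a (successors {d, e, f}): φ is true.
  b (successors ∅): φ is true.
  c (successors {a, c, d}): φ is true.
  d (successors {a, e, g}): φ is true.
  e (successors {a, b, c, f}): φ is true.
  f (successors {b, f, g}): φ is true.
  g (successors {f}): φ is true.
Detail at a (witness):
  At a: \Diamond r \land \Diamond p is false, (\Box p \to r) \lor s is true, so (\Diamond r \land \Diamond p) \to ((\Box p \to r) \lor s) is true.
    At a: \Diamond r is true, \Diamond p is false, so \Diamond r \land \Diamond p is false.
      At a: \Diamond r requires r at some successor in {d, e, f}.
        r holds at d, so \Diamond r is true at a.
      At a: \Diamond p requires p at some successor in {d, e, f}.
        At d: p is false.
        At e: p is false.
        At f: p is false.
      So \Diamond p is false at a.
    At a: \Box p \to r is true, s is true, so (\Box p \to r) \lor s is true.
      At a: \Box p is false, r is true, so \Box p \to r is true.

Yes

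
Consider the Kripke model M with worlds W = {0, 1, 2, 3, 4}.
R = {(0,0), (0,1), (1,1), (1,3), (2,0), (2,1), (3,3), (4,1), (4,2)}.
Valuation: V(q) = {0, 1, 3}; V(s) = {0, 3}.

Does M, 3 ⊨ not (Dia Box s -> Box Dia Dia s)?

At 3: Dia Box s -> Box Dia Dia s is true, so not (Dia Box s -> Box Dia Dia s) is false.
  At 3: Dia Box s is true, Box Dia Dia s is true, so Dia Box s -> Box Dia Dia s is true.
    At 3: Dia Box s requires Box s at some successor in {3}.
      Box s holds at 3, so Dia Box s is true at 3.
    At 3: Box Dia Dia s requires Dia Dia s at every successor {3}.
      At 3: Dia Dia s is true.
    So Box Dia Dia s is true at 3.

No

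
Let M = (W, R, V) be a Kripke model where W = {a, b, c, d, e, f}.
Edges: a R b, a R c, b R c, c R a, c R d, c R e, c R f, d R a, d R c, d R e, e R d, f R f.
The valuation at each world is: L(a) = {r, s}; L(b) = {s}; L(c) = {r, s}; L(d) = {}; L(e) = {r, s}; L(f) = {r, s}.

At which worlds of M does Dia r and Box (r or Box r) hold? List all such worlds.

a, b, c, d, f

Recall that Box ψ holds at a world iff ψ holds at every accessible world, and Dia ψ holds iff ψ holds at some accessible world.
Let φ = Dia r and Box (r or Box r). Evaluate φ at each world:
  a (successors {b, c}): φ is true.
  b (successors {c}): φ is true.
  c (successors {a, d, e, f}): φ is true.
  d (successors {a, c, e}): φ is true.
  e (successors {d}): φ is false.
  f (successors {f}): φ is true.
For instance, at a:
  At a: Dia r is true, Box (r or Box r) is true, so Dia r and Box (r or Box r) is true.
    At a: Dia r requires r at some successor in {b, c}.
      r holds at c, so Dia r is true at a.
    At a: Box (r or Box r) requires r or Box r at every successor {b, c}.
      At b: r or Box r is true.
      At c: r or Box r is true.
    So Box (r or Box r) is true at a.
Satisfying worlds: {a, b, c, d, f}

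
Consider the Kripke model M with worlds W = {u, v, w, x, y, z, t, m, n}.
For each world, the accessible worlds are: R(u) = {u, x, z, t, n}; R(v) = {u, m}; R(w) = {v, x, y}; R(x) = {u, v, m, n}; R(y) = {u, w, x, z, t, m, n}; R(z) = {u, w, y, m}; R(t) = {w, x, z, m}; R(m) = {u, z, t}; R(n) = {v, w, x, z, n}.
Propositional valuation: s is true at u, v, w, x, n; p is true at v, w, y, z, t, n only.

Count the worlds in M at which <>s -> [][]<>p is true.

2

Recall that []ψ holds at a world iff ψ holds at every accessible world, and <>ψ holds iff ψ holds at some accessible world.
Let φ = <>s -> [][]<>p. Evaluate φ at each world:
  u (successors {u, x, z, t, n}): φ is false.
  v (successors {u, m}): φ is true.
  w (successors {v, x, y}): φ is false.
  x (successors {u, v, m, n}): φ is false.
  y (successors {u, w, x, z, t, m, n}): φ is false.
  z (successors {u, w, y, m}): φ is false.
  t (successors {w, x, z, m}): φ is false.
  m (successors {u, z, t}): φ is true.
  n (successors {v, w, x, z, n}): φ is false.
For instance, at z:
  At z: <>s is true, [][]<>p is false, so <>s -> [][]<>p is false.
    At z: <>s requires s at some successor in {u, w, y, m}.
      s holds at u, so <>s is true at z.
    At z: [][]<>p requires []<>p at every successor {u, w, y, m}.
      []<>p fails at w, so [][]<>p is false at z.
Satisfying worlds: {v, m}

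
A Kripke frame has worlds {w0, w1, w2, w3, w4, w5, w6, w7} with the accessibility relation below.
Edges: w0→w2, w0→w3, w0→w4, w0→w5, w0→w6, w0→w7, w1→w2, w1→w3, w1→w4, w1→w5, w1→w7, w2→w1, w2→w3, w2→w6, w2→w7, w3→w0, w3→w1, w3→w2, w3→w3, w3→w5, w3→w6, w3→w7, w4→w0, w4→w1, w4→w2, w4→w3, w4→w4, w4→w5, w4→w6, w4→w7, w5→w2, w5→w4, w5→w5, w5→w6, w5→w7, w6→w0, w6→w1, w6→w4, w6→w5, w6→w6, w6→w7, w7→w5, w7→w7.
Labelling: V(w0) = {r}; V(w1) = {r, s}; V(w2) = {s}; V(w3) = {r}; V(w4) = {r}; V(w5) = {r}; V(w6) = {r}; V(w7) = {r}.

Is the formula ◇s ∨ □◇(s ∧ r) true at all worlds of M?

Recall that □ψ holds at a world iff ψ holds at every accessible world, and ◇ψ holds iff ψ holds at some accessible world.
Let φ = ◇s ∨ □◇(s ∧ r). Evaluate φ at each world:
  w0 (successors {w2, w3, w4, w5, w6, w7}): φ is true.
  w1 (successors {w2, w3, w4, w5, w7}): φ is true.
  w2 (successors {w1, w3, w6, w7}): φ is true.
  w3 (successors {w0, w1, w2, w3, w5, w6, w7}): φ is true.
  w4 (successors {w0, w1, w2, w3, w4, w5, w6, w7}): φ is true.
  w5 (successors {w2, w4, w5, w6, w7}): φ is true.
  w6 (successors {w0, w1, w4, w5, w6, w7}): φ is true.
  w7 (successors {w5, w7}): φ is false.
Detail at w7 (counterexample):
  At w7: ◇s is false, □◇(s ∧ r) is false, so ◇s ∨ □◇(s ∧ r) is false.
    At w7: ◇s requires s at some successor in {w5, w7}.
      At w5: s is false.
      At w7: s is false.
    So ◇s is false at w7.
    At w7: □◇(s ∧ r) requires ◇(s ∧ r) at every successor {w5, w7}.
      ◇(s ∧ r) fails at w5, so □◇(s ∧ r) is false at w7.

No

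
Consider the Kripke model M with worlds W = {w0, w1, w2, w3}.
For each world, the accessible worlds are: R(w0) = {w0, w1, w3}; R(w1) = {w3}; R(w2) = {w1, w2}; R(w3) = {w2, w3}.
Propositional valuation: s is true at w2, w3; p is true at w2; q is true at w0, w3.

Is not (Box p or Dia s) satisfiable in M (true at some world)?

Let φ = not (Box p or Dia s). Evaluate φ at each world:
  w0 (successors {w0, w1, w3}): φ is false.
  w1 (successors {w3}): φ is false.
  w2 (successors {w1, w2}): φ is false.
  w3 (successors {w2, w3}): φ is false.
For instance, at w3:
  At w3: Box p or Dia s is true, so not (Box p or Dia s) is false.
    At w3: Box p is false, Dia s is true, so Box p or Dia s is true.
      At w3: Box p requires p at every successor {w2, w3}.
        p fails at w3, so Box p is false at w3.
      At w3: Dia s requires s at some successor in {w2, w3}.
        s holds at w2, so Dia s is true at w3.

No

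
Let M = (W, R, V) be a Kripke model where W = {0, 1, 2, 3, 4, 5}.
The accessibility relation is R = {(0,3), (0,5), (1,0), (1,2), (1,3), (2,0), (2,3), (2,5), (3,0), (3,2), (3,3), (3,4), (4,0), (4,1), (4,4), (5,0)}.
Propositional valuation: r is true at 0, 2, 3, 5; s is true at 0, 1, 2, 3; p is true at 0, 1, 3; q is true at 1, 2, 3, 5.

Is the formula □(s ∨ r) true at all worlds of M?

No

Let φ = □(s ∨ r). Evaluate φ at each world:
  0 (successors {3, 5}): φ is true.
  1 (successors {0, 2, 3}): φ is true.
  2 (successors {0, 3, 5}): φ is true.
  3 (successors {0, 2, 3, 4}): φ is false.
  4 (successors {0, 1, 4}): φ is false.
  5 (successors {0}): φ is true.
Detail at 3 (counterexample):
  At 3: □(s ∨ r) requires s ∨ r at every successor {0, 2, 3, 4}.
    s ∨ r fails at 4, so □(s ∨ r) is false at 3.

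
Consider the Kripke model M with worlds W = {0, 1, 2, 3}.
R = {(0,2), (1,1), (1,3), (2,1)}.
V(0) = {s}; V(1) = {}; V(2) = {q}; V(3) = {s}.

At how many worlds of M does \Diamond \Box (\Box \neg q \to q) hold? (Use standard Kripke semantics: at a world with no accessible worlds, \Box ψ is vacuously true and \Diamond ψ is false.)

1

Let φ = \Diamond \Box (\Box \neg q \to q). Evaluate φ at each world:
  0 (successors {2}): φ is false.
  1 (successors {1, 3}): φ is true.
  2 (successors {1}): φ is false.
  3 (successors ∅): φ is false.
For instance, at 0:
  At 0: \Diamond \Box (\Box \neg q \to q) requires \Box (\Box \neg q \to q) at some successor in {2}.
    At 2: \Box (\Box \neg q \to q) is false.
  So \Diamond \Box (\Box \neg q \to q) is false at 0.
Satisfying worlds: {1}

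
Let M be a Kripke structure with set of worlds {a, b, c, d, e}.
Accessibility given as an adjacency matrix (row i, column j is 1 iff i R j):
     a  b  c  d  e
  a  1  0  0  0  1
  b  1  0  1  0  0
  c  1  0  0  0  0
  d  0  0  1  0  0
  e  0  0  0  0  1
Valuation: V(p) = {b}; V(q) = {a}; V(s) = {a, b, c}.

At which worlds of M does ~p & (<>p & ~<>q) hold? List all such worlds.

Let φ = ~p & (<>p & ~<>q). Evaluate φ at each world:
  a (successors {a, e}): φ is false.
  b (successors {a, c}): φ is false.
  c (successors {a}): φ is false.
  d (successors {c}): φ is false.
  e (successors {e}): φ is false.
For instance, at d:
  At d: ~p is true, <>p & ~<>q is false, so ~p & (<>p & ~<>q) is false.
    At d: <>p is false, ~<>q is true, so <>p & ~<>q is false.
      At d: <>p requires p at some successor in {c}.
        At c: p is false.
      So <>p is false at d.
      At d: <>q is false, so ~<>q is true.
Satisfying worlds: none.

none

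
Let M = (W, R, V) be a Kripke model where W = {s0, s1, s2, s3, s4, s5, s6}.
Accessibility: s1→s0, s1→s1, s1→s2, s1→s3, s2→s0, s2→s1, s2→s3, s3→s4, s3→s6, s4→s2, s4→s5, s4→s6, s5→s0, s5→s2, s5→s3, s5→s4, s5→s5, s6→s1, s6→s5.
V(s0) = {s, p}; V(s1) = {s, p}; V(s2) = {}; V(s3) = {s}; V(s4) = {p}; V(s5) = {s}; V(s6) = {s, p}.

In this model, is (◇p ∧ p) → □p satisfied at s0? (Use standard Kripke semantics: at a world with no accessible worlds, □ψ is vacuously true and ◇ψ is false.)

At s0: ◇p ∧ p is false, □p is true, so (◇p ∧ p) → □p is true.
  At s0: ◇p is false, p is true, so ◇p ∧ p is false.
    At s0: no accessible worlds, so ◇p is false.
  At s0: no accessible worlds, so □p holds vacuously.

Yes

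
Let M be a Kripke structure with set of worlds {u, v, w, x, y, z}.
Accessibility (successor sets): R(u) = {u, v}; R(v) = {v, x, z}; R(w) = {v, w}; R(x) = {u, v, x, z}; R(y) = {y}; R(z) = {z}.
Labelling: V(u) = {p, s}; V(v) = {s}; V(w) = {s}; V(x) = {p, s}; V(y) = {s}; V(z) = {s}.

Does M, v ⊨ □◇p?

At v: □◇p requires ◇p at every successor {v, x, z}.
  ◇p fails at z, so □◇p is false at v.
    At z: ◇p requires p at some successor in {z}.
      At z: p is false.
    So ◇p is false at z.

No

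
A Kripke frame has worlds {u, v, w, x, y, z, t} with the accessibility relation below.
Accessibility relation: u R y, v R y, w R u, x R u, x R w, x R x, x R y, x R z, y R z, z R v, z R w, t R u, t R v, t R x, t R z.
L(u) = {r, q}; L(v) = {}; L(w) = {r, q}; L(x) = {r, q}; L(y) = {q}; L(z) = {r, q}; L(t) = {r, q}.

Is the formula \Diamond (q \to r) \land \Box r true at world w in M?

Yes

At w: \Diamond (q \to r) is true, \Box r is true, so \Diamond (q \to r) \land \Box r is true.
  At w: \Diamond (q \to r) requires q \to r at some successor in {u}.
    q \to r holds at u, so \Diamond (q \to r) is true at w.
  At w: \Box r requires r at every successor {u}.
    At u: r is true.
  So \Box r is true at w.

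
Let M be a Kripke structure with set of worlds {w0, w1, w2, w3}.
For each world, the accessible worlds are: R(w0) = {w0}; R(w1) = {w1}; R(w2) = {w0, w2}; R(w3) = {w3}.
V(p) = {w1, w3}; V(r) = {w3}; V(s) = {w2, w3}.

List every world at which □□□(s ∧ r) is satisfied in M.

w3

Let φ = □□□(s ∧ r). Evaluate φ at each world:
  w0 (successors {w0}): φ is false.
  w1 (successors {w1}): φ is false.
  w2 (successors {w0, w2}): φ is false.
  w3 (successors {w3}): φ is true.
For instance, at w1:
  At w1: □□□(s ∧ r) requires □□(s ∧ r) at every successor {w1}.
    □□(s ∧ r) fails at w1, so □□□(s ∧ r) is false at w1.
      At w1: □□(s ∧ r) requires □(s ∧ r) at every successor {w1}.
        □(s ∧ r) fails at w1, so □□(s ∧ r) is false at w1.
Satisfying worlds: {w3}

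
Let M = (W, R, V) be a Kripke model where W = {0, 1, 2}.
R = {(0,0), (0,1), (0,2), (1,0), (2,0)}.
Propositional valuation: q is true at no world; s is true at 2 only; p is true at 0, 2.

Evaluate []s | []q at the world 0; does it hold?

At 0: []s is false, []q is false, so []s | []q is false.
  At 0: []s requires s at every successor {0, 1, 2}.
    s fails at 0, so []s is false at 0.
  At 0: []q requires q at every successor {0, 1, 2}.
    q fails at 0, so []q is false at 0.

No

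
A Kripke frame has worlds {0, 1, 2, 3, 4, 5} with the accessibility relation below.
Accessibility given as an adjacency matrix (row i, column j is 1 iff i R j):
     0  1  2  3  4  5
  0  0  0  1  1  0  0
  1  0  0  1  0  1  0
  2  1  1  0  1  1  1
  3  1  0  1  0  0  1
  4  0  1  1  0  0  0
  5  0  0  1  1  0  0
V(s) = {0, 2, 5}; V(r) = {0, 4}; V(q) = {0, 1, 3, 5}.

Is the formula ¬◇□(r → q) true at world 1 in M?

At 1: ◇□(r → q) is true, so ¬◇□(r → q) is false.
  At 1: ◇□(r → q) requires □(r → q) at some successor in {2, 4}.
    □(r → q) holds at 4, so ◇□(r → q) is true at 1.
      At 4: □(r → q) requires r → q at every successor {1, 2}.
        At 1: r → q is true.
        At 2: r → q is true.
      So □(r → q) is true at 4.

No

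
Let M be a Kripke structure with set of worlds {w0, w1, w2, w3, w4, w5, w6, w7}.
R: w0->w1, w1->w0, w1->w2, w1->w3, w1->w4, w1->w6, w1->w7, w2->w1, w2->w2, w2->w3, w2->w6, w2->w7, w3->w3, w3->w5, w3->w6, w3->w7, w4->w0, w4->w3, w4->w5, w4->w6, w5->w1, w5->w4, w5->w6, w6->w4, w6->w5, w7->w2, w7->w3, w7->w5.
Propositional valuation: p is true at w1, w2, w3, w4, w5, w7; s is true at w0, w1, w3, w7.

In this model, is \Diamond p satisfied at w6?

Yes

Recall that \Diamond ψ holds at a world iff ψ holds at some accessible world.
At w6: \Diamond p requires p at some successor in {w4, w5}.
  p holds at w4, so \Diamond p is true at w6.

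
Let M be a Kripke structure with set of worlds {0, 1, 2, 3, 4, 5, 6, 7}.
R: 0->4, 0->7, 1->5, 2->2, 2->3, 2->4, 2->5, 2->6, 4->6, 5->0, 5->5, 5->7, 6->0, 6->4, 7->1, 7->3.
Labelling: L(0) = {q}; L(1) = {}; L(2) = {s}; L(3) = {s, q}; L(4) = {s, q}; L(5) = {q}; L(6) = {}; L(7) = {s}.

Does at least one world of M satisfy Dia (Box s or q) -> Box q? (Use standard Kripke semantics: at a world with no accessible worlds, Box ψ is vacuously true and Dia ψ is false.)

Recall that Box ψ holds at a world iff ψ holds at every accessible world, and Dia ψ holds iff ψ holds at some accessible world.
Let φ = Dia (Box s or q) -> Box q. Evaluate φ at each world:
  0 (successors {4, 7}): φ is false.
  1 (successors {5}): φ is true.
  2 (successors {2, 3, 4, 5, 6}): φ is false.
  3 (successors ∅): φ is true.
  4 (successors {6}): φ is true.
  5 (successors {0, 5, 7}): φ is false.
  6 (successors {0, 4}): φ is true.
  7 (successors {1, 3}): φ is false.
Detail at 1 (witness):
  At 1: Dia (Box s or q) is true, Box q is true, so Dia (Box s or q) -> Box q is true.
    At 1: Dia (Box s or q) requires Box s or q at some successor in {5}.
      Box s or q holds at 5, so Dia (Box s or q) is true at 1.
    At 1: Box q requires q at every successor {5}.
      At 5: q is true.
    So Box q is true at 1.

Yes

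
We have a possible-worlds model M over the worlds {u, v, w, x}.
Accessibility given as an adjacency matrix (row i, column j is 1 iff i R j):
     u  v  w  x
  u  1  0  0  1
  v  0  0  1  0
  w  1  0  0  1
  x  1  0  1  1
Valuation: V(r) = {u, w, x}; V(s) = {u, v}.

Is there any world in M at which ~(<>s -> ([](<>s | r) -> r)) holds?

Let φ = ~(<>s -> ([](<>s | r) -> r)). Evaluate φ at each world:
  u (successors {u, x}): φ is false.
  v (successors {w}): φ is false.
  w (successors {u, x}): φ is false.
  x (successors {u, w, x}): φ is false.
For instance, at v:
  At v: <>s -> ([](<>s | r) -> r) is true, so ~(<>s -> ([](<>s | r) -> r)) is false.
    At v: <>s is false, [](<>s | r) -> r is false, so <>s -> ([](<>s | r) -> r) is true.
      At v: <>s requires s at some successor in {w}.
        At w: s is false.
      So <>s is false at v.
      At v: [](<>s | r) is true, r is false, so [](<>s | r) -> r is false.

No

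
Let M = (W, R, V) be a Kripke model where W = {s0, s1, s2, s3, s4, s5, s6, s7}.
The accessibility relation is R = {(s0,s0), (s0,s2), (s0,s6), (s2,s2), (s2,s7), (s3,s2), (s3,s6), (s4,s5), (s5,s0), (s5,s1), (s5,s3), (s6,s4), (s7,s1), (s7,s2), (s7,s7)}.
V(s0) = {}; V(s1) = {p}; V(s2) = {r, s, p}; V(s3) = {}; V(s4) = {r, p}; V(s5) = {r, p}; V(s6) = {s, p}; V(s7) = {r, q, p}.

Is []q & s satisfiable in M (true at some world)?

Recall that []ψ holds at a world iff ψ holds at every accessible world, and <>ψ holds iff ψ holds at some accessible world.
Let φ = []q & s. Evaluate φ at each world:
  s0 (successors {s0, s2, s6}): φ is false.
  s1 (successors ∅): φ is false.
  s2 (successors {s2, s7}): φ is false.
  s3 (successors {s2, s6}): φ is false.
  s4 (successors {s5}): φ is false.
  s5 (successors {s0, s1, s3}): φ is false.
  s6 (successors {s4}): φ is false.
  s7 (successors {s1, s2, s7}): φ is false.
For instance, at s0:
  At s0: []q is false, s is false, so []q & s is false.
    At s0: []q requires q at every successor {s0, s2, s6}.
      q fails at s0, so []q is false at s0.

No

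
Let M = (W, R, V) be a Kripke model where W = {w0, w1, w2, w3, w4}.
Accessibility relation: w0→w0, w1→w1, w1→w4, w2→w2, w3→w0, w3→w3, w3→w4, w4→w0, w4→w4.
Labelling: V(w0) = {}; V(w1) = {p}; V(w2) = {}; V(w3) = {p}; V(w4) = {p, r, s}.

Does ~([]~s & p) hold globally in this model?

Let φ = ~([]~s & p). Evaluate φ at each world:
  w0 (successors {w0}): φ is true.
  w1 (successors {w1, w4}): φ is true.
  w2 (successors {w2}): φ is true.
  w3 (successors {w0, w3, w4}): φ is true.
  w4 (successors {w0, w4}): φ is true.
For instance, at w1:
  At w1: []~s & p is false, so ~([]~s & p) is true.
    At w1: []~s is false, p is true, so []~s & p is false.
      At w1: []~s requires ~s at every successor {w1, w4}.
        ~s fails at w4, so []~s is false at w1.

Yes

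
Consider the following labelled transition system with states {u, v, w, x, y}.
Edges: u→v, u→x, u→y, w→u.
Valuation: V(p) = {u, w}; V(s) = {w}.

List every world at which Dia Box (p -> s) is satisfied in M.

u, w

Let φ = Dia Box (p -> s). Evaluate φ at each world:
  u (successors {v, x, y}): φ is true.
  v (successors ∅): φ is false.
  w (successors {u}): φ is true.
  x (successors ∅): φ is false.
  y (successors ∅): φ is false.
For instance, at u:
  At u: Dia Box (p -> s) requires Box (p -> s) at some successor in {v, x, y}.
    Box (p -> s) holds at v, so Dia Box (p -> s) is true at u.
      At v: no accessible worlds, so Box (p -> s) holds vacuously.
Satisfying worlds: {u, w}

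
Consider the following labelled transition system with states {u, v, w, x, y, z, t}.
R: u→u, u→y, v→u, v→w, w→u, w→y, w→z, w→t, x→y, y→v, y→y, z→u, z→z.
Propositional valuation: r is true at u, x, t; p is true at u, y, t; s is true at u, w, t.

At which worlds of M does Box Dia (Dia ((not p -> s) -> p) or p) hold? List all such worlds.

Let φ = Box Dia (Dia ((not p -> s) -> p) or p). Evaluate φ at each world:
  u (successors {u, y}): φ is true.
  v (successors {u, w}): φ is true.
  w (successors {u, y, z, t}): φ is false.
  x (successors {y}): φ is true.
  y (successors {v, y}): φ is true.
  z (successors {u, z}): φ is true.
  t (successors ∅): φ is true.
For instance, at w:
  At w: Box Dia (Dia ((not p -> s) -> p) or p) requires Dia (Dia ((not p -> s) -> p) or p) at every successor {u, y, z, t}.
    Dia (Dia ((not p -> s) -> p) or p) fails at t, so Box Dia (Dia ((not p -> s) -> p) or p) is false at w.
      At t: no accessible worlds, so Dia (Dia ((not p -> s) -> p) or p) is false.
Satisfying worlds: {u, v, x, y, z, t}

u, v, x, y, z, t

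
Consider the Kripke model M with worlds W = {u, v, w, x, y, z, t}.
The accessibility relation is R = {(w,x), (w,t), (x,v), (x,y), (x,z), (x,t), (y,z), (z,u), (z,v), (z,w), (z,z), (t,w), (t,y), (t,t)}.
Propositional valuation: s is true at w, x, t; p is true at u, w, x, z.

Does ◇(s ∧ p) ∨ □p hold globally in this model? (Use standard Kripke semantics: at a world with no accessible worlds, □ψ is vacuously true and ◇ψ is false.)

Let φ = ◇(s ∧ p) ∨ □p. Evaluate φ at each world:
  u (successors ∅): φ is true.
  v (successors ∅): φ is true.
  w (successors {x, t}): φ is true.
  x (successors {v, y, z, t}): φ is false.
  y (successors {z}): φ is true.
  z (successors {u, v, w, z}): φ is true.
  t (successors {w, y, t}): φ is true.
Detail at x (counterexample):
  At x: ◇(s ∧ p) is false, □p is false, so ◇(s ∧ p) ∨ □p is false.
    At x: ◇(s ∧ p) requires s ∧ p at some successor in {v, y, z, t}.
      At v: s ∧ p is false.
      At y: s ∧ p is false.
      At z: s ∧ p is false.
      At t: s ∧ p is false.
    So ◇(s ∧ p) is false at x.
    At x: □p requires p at every successor {v, y, z, t}.
      p fails at v, so □p is false at x.

No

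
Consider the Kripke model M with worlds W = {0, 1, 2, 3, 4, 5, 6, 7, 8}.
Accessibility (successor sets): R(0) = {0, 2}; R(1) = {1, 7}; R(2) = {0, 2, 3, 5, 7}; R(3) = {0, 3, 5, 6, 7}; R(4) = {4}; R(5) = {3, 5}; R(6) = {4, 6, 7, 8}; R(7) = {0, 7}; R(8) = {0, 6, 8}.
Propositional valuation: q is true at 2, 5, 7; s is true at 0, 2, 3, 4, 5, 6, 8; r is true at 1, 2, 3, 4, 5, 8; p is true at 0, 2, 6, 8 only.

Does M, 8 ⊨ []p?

Yes

Recall that []ψ holds at a world iff ψ holds at every accessible world, and <>ψ holds iff ψ holds at some accessible world.
At 8: []p requires p at every successor {0, 6, 8}.
  At 0: p is true.
  At 6: p is true.
  At 8: p is true.
So []p is true at 8.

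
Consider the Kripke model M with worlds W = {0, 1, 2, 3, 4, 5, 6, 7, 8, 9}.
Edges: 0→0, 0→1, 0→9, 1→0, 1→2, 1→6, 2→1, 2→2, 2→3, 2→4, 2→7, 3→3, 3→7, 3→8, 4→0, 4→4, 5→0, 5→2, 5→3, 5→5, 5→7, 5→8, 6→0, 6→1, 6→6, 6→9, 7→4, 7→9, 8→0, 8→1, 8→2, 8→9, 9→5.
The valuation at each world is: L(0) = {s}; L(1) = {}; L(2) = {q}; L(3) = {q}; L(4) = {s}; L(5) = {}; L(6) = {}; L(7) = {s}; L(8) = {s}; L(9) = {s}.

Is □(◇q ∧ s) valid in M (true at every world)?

No

Let φ = □(◇q ∧ s). Evaluate φ at each world:
  0 (successors {0, 1, 9}): φ is false.
  1 (successors {0, 2, 6}): φ is false.
  2 (successors {1, 2, 3, 4, 7}): φ is false.
  3 (successors {3, 7, 8}): φ is false.
  4 (successors {0, 4}): φ is false.
  5 (successors {0, 2, 3, 5, 7, 8}): φ is false.
  6 (successors {0, 1, 6, 9}): φ is false.
  7 (successors {4, 9}): φ is false.
  8 (successors {0, 1, 2, 9}): φ is false.
  9 (successors {5}): φ is false.
Detail at 0 (counterexample):
  At 0: □(◇q ∧ s) requires ◇q ∧ s at every successor {0, 1, 9}.
    ◇q ∧ s fails at 0, so □(◇q ∧ s) is false at 0.
      At 0: ◇q is false, s is true, so ◇q ∧ s is false.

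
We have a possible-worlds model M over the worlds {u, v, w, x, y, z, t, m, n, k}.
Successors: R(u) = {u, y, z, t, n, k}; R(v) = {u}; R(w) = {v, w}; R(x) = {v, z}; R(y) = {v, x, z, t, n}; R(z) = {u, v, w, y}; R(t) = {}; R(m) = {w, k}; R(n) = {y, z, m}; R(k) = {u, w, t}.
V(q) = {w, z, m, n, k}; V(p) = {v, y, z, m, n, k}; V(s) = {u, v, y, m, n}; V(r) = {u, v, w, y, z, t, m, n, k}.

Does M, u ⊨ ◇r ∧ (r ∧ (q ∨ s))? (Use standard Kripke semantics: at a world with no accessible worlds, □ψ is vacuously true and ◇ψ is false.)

Recall that ◇ψ holds at a world iff ψ holds at some accessible world.
At u: ◇r is true, r ∧ (q ∨ s) is true, so ◇r ∧ (r ∧ (q ∨ s)) is true.
  At u: ◇r requires r at some successor in {u, y, z, t, n, k}.
    r holds at u, so ◇r is true at u.

Yes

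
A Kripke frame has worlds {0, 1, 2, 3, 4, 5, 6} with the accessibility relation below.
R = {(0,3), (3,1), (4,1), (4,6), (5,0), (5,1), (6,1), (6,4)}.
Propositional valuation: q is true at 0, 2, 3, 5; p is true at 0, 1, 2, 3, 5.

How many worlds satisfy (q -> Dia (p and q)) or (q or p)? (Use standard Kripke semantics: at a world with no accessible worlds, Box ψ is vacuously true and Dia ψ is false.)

Let φ = (q -> Dia (p and q)) or (q or p). Evaluate φ at each world:
  0 (successors {3}): φ is true.
  1 (successors ∅): φ is true.
  2 (successors ∅): φ is true.
  3 (successors {1}): φ is true.
  4 (successors {1, 6}): φ is true.
  5 (successors {0, 1}): φ is true.
  6 (successors {1, 4}): φ is true.
For instance, at 3:
  At 3: q -> Dia (p and q) is false, q or p is true, so (q -> Dia (p and q)) or (q or p) is true.
    At 3: q is true, Dia (p and q) is false, so q -> Dia (p and q) is false.
      At 3: Dia (p and q) requires p and q at some successor in {1}.
        At 1: p and q is false.
      So Dia (p and q) is false at 3.
Satisfying worlds: {0, 1, 2, 3, 4, 5, 6}

7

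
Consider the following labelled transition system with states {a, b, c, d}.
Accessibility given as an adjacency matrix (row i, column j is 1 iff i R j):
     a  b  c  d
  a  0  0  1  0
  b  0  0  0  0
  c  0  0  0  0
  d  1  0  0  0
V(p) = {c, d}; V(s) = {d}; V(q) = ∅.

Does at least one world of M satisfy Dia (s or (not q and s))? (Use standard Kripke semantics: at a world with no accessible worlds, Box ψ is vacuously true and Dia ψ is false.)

No

Let φ = Dia (s or (not q and s)). Evaluate φ at each world:
  a (successors {c}): φ is false.
  b (successors ∅): φ is false.
  c (successors ∅): φ is false.
  d (successors {a}): φ is false.
For instance, at d:
  At d: Dia (s or (not q and s)) requires s or (not q and s) at some successor in {a}.
    At a: s or (not q and s) is false.
  So Dia (s or (not q and s)) is false at d.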